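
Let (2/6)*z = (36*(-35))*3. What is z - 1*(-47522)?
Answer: 36182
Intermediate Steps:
z = -11340 (z = 3*((36*(-35))*3) = 3*(-1260*3) = 3*(-3780) = -11340)
z - 1*(-47522) = -11340 - 1*(-47522) = -11340 + 47522 = 36182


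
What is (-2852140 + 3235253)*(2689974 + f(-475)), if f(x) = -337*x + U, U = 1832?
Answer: 1092592685553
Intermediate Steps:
f(x) = 1832 - 337*x (f(x) = -337*x + 1832 = 1832 - 337*x)
(-2852140 + 3235253)*(2689974 + f(-475)) = (-2852140 + 3235253)*(2689974 + (1832 - 337*(-475))) = 383113*(2689974 + (1832 + 160075)) = 383113*(2689974 + 161907) = 383113*2851881 = 1092592685553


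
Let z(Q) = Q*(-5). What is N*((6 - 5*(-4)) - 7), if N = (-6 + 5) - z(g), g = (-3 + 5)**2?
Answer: 361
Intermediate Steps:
g = 4 (g = 2**2 = 4)
z(Q) = -5*Q
N = 19 (N = (-6 + 5) - (-5)*4 = -1 - 1*(-20) = -1 + 20 = 19)
N*((6 - 5*(-4)) - 7) = 19*((6 - 5*(-4)) - 7) = 19*((6 + 20) - 7) = 19*(26 - 7) = 19*19 = 361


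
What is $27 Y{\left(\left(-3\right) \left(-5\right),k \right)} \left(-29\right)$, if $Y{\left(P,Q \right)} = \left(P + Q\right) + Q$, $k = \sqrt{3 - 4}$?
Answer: $-11745 - 1566 i \approx -11745.0 - 1566.0 i$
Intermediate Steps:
$k = i$ ($k = \sqrt{-1} = i \approx 1.0 i$)
$Y{\left(P,Q \right)} = P + 2 Q$
$27 Y{\left(\left(-3\right) \left(-5\right),k \right)} \left(-29\right) = 27 \left(\left(-3\right) \left(-5\right) + 2 i\right) \left(-29\right) = 27 \left(15 + 2 i\right) \left(-29\right) = \left(405 + 54 i\right) \left(-29\right) = -11745 - 1566 i$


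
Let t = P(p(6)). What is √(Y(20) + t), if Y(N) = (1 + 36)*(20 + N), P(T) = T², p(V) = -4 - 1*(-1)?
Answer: √1489 ≈ 38.588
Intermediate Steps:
p(V) = -3 (p(V) = -4 + 1 = -3)
Y(N) = 740 + 37*N (Y(N) = 37*(20 + N) = 740 + 37*N)
t = 9 (t = (-3)² = 9)
√(Y(20) + t) = √((740 + 37*20) + 9) = √((740 + 740) + 9) = √(1480 + 9) = √1489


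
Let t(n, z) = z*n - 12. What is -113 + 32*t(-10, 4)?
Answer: -1777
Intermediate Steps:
t(n, z) = -12 + n*z (t(n, z) = n*z - 12 = -12 + n*z)
-113 + 32*t(-10, 4) = -113 + 32*(-12 - 10*4) = -113 + 32*(-12 - 40) = -113 + 32*(-52) = -113 - 1664 = -1777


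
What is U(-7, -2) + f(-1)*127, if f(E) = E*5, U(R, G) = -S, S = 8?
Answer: -643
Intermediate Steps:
U(R, G) = -8 (U(R, G) = -1*8 = -8)
f(E) = 5*E
U(-7, -2) + f(-1)*127 = -8 + (5*(-1))*127 = -8 - 5*127 = -8 - 635 = -643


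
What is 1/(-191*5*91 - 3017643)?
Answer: -1/3104548 ≈ -3.2211e-7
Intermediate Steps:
1/(-191*5*91 - 3017643) = 1/(-955*91 - 3017643) = 1/(-86905 - 3017643) = 1/(-3104548) = -1/3104548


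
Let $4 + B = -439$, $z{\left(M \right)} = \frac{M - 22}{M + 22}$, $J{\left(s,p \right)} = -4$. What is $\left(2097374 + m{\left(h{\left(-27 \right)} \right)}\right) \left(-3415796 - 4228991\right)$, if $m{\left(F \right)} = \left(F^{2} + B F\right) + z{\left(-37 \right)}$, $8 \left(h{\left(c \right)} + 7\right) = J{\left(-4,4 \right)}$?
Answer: $- \frac{963590242974587}{60} \approx -1.606 \cdot 10^{13}$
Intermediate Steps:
$z{\left(M \right)} = \frac{-22 + M}{22 + M}$
$h{\left(c \right)} = - \frac{15}{2}$ ($h{\left(c \right)} = -7 + \frac{1}{8} \left(-4\right) = -7 - \frac{1}{2} = - \frac{15}{2}$)
$B = -443$ ($B = -4 - 439 = -443$)
$m{\left(F \right)} = \frac{59}{15} + F^{2} - 443 F$ ($m{\left(F \right)} = \left(F^{2} - 443 F\right) + \frac{-22 - 37}{22 - 37} = \left(F^{2} - 443 F\right) + \frac{1}{-15} \left(-59\right) = \left(F^{2} - 443 F\right) - - \frac{59}{15} = \left(F^{2} - 443 F\right) + \frac{59}{15} = \frac{59}{15} + F^{2} - 443 F$)
$\left(2097374 + m{\left(h{\left(-27 \right)} \right)}\right) \left(-3415796 - 4228991\right) = \left(2097374 + \left(\frac{59}{15} + \left(- \frac{15}{2}\right)^{2} - - \frac{6645}{2}\right)\right) \left(-3415796 - 4228991\right) = \left(2097374 + \left(\frac{59}{15} + \frac{225}{4} + \frac{6645}{2}\right)\right) \left(-7644787\right) = \left(2097374 + \frac{202961}{60}\right) \left(-7644787\right) = \frac{126045401}{60} \left(-7644787\right) = - \frac{963590242974587}{60}$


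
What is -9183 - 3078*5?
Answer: -24573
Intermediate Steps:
-9183 - 3078*5 = -9183 - 1*15390 = -9183 - 15390 = -24573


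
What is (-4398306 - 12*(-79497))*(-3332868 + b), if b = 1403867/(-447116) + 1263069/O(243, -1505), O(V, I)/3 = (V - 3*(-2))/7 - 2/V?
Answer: 154694445525824284307337/13523694094 ≈ 1.1439e+13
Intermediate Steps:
O(V, I) = 18/7 - 6/V + 3*V/7 (O(V, I) = 3*((V - 3*(-2))/7 - 2/V) = 3*((V + 6)*(⅐) - 2/V) = 3*((6 + V)*(⅐) - 2/V) = 3*((6/7 + V/7) - 2/V) = 3*(6/7 - 2/V + V/7) = 18/7 - 6/V + 3*V/7)
b = 320121725428837/27047388188 (b = 1403867/(-447116) + 1263069/(((3/7)*(-14 + 243*(6 + 243))/243)) = 1403867*(-1/447116) + 1263069/(((3/7)*(1/243)*(-14 + 243*249))) = -1403867/447116 + 1263069/(((3/7)*(1/243)*(-14 + 60507))) = -1403867/447116 + 1263069/(((3/7)*(1/243)*60493)) = -1403867/447116 + 1263069/(60493/567) = -1403867/447116 + 1263069*(567/60493) = -1403867/447116 + 716160123/60493 = 320121725428837/27047388188 ≈ 11836.)
(-4398306 - 12*(-79497))*(-3332868 + b) = (-4398306 - 12*(-79497))*(-3332868 + 320121725428837/27047388188) = (-4398306 + 953964)*(-89825252849934347/27047388188) = -3444342*(-89825252849934347/27047388188) = 154694445525824284307337/13523694094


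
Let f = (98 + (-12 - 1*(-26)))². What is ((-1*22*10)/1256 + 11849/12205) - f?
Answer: -48070199969/3832370 ≈ -12543.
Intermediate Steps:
f = 12544 (f = (98 + (-12 + 26))² = (98 + 14)² = 112² = 12544)
((-1*22*10)/1256 + 11849/12205) - f = ((-1*22*10)/1256 + 11849/12205) - 1*12544 = (-22*10*(1/1256) + 11849*(1/12205)) - 12544 = (-220*1/1256 + 11849/12205) - 12544 = (-55/314 + 11849/12205) - 12544 = 3049311/3832370 - 12544 = -48070199969/3832370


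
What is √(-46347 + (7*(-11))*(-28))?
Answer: I*√44191 ≈ 210.22*I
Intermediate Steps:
√(-46347 + (7*(-11))*(-28)) = √(-46347 - 77*(-28)) = √(-46347 + 2156) = √(-44191) = I*√44191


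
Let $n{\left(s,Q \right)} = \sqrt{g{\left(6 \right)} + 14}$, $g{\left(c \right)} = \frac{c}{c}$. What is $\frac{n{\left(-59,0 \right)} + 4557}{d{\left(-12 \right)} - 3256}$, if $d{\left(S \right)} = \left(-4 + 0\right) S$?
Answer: $- \frac{4557}{3208} - \frac{\sqrt{15}}{3208} \approx -1.4217$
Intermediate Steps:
$g{\left(c \right)} = 1$
$n{\left(s,Q \right)} = \sqrt{15}$ ($n{\left(s,Q \right)} = \sqrt{1 + 14} = \sqrt{15}$)
$d{\left(S \right)} = - 4 S$
$\frac{n{\left(-59,0 \right)} + 4557}{d{\left(-12 \right)} - 3256} = \frac{\sqrt{15} + 4557}{\left(-4\right) \left(-12\right) - 3256} = \frac{4557 + \sqrt{15}}{48 - 3256} = \frac{4557 + \sqrt{15}}{-3208} = \left(4557 + \sqrt{15}\right) \left(- \frac{1}{3208}\right) = - \frac{4557}{3208} - \frac{\sqrt{15}}{3208}$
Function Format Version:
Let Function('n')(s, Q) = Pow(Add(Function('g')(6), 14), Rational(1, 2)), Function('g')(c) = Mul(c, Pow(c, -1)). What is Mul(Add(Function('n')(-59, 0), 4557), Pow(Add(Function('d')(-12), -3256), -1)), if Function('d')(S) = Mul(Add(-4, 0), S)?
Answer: Add(Rational(-4557, 3208), Mul(Rational(-1, 3208), Pow(15, Rational(1, 2)))) ≈ -1.4217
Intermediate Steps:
Function('g')(c) = 1
Function('n')(s, Q) = Pow(15, Rational(1, 2)) (Function('n')(s, Q) = Pow(Add(1, 14), Rational(1, 2)) = Pow(15, Rational(1, 2)))
Function('d')(S) = Mul(-4, S)
Mul(Add(Function('n')(-59, 0), 4557), Pow(Add(Function('d')(-12), -3256), -1)) = Mul(Add(Pow(15, Rational(1, 2)), 4557), Pow(Add(Mul(-4, -12), -3256), -1)) = Mul(Add(4557, Pow(15, Rational(1, 2))), Pow(Add(48, -3256), -1)) = Mul(Add(4557, Pow(15, Rational(1, 2))), Pow(-3208, -1)) = Mul(Add(4557, Pow(15, Rational(1, 2))), Rational(-1, 3208)) = Add(Rational(-4557, 3208), Mul(Rational(-1, 3208), Pow(15, Rational(1, 2))))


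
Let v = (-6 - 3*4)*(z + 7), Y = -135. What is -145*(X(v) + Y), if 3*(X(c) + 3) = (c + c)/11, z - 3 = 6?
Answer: 247950/11 ≈ 22541.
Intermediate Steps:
z = 9 (z = 3 + 6 = 9)
v = -288 (v = (-6 - 3*4)*(9 + 7) = (-6 - 12)*16 = -18*16 = -288)
X(c) = -3 + 2*c/33 (X(c) = -3 + ((c + c)/11)/3 = -3 + ((2*c)*(1/11))/3 = -3 + (2*c/11)/3 = -3 + 2*c/33)
-145*(X(v) + Y) = -145*((-3 + (2/33)*(-288)) - 135) = -145*((-3 - 192/11) - 135) = -145*(-225/11 - 135) = -145*(-1710/11) = 247950/11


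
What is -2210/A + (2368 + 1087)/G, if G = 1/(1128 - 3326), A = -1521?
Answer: -888508360/117 ≈ -7.5941e+6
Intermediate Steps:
G = -1/2198 (G = 1/(-2198) = -1/2198 ≈ -0.00045496)
-2210/A + (2368 + 1087)/G = -2210/(-1521) + (2368 + 1087)/(-1/2198) = -2210*(-1/1521) + 3455*(-2198) = 170/117 - 7594090 = -888508360/117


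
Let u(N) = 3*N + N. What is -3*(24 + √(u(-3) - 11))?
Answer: -72 - 3*I*√23 ≈ -72.0 - 14.387*I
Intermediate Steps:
u(N) = 4*N
-3*(24 + √(u(-3) - 11)) = -3*(24 + √(4*(-3) - 11)) = -3*(24 + √(-12 - 11)) = -3*(24 + √(-23)) = -3*(24 + I*√23) = -72 - 3*I*√23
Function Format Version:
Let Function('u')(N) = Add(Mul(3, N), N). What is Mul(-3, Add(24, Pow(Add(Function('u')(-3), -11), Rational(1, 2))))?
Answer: Add(-72, Mul(-3, I, Pow(23, Rational(1, 2)))) ≈ Add(-72.000, Mul(-14.387, I))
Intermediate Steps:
Function('u')(N) = Mul(4, N)
Mul(-3, Add(24, Pow(Add(Function('u')(-3), -11), Rational(1, 2)))) = Mul(-3, Add(24, Pow(Add(Mul(4, -3), -11), Rational(1, 2)))) = Mul(-3, Add(24, Pow(Add(-12, -11), Rational(1, 2)))) = Mul(-3, Add(24, Pow(-23, Rational(1, 2)))) = Mul(-3, Add(24, Mul(I, Pow(23, Rational(1, 2))))) = Add(-72, Mul(-3, I, Pow(23, Rational(1, 2))))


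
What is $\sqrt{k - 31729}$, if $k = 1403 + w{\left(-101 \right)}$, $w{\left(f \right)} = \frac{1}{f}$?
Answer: $\frac{i \sqrt{309355627}}{101} \approx 174.14 i$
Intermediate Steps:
$k = \frac{141702}{101}$ ($k = 1403 + \frac{1}{-101} = 1403 - \frac{1}{101} = \frac{141702}{101} \approx 1403.0$)
$\sqrt{k - 31729} = \sqrt{\frac{141702}{101} - 31729} = \sqrt{- \frac{3062927}{101}} = \frac{i \sqrt{309355627}}{101}$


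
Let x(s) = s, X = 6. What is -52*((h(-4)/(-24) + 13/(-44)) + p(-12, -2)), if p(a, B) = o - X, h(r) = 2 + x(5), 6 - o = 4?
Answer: 15743/66 ≈ 238.53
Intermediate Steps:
o = 2 (o = 6 - 1*4 = 6 - 4 = 2)
h(r) = 7 (h(r) = 2 + 5 = 7)
p(a, B) = -4 (p(a, B) = 2 - 1*6 = 2 - 6 = -4)
-52*((h(-4)/(-24) + 13/(-44)) + p(-12, -2)) = -52*((7/(-24) + 13/(-44)) - 4) = -52*((7*(-1/24) + 13*(-1/44)) - 4) = -52*((-7/24 - 13/44) - 4) = -52*(-155/264 - 4) = -52*(-1211/264) = 15743/66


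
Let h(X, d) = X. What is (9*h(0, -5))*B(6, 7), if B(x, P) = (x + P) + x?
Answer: 0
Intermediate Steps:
B(x, P) = P + 2*x (B(x, P) = (P + x) + x = P + 2*x)
(9*h(0, -5))*B(6, 7) = (9*0)*(7 + 2*6) = 0*(7 + 12) = 0*19 = 0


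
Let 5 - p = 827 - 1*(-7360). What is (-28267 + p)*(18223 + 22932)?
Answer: -1500058595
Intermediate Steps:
p = -8182 (p = 5 - (827 - 1*(-7360)) = 5 - (827 + 7360) = 5 - 1*8187 = 5 - 8187 = -8182)
(-28267 + p)*(18223 + 22932) = (-28267 - 8182)*(18223 + 22932) = -36449*41155 = -1500058595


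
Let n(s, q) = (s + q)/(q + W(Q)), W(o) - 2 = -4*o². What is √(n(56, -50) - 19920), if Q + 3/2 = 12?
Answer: I*√529254806/163 ≈ 141.14*I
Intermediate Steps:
Q = 21/2 (Q = -3/2 + 12 = 21/2 ≈ 10.500)
W(o) = 2 - 4*o²
n(s, q) = (q + s)/(-439 + q) (n(s, q) = (s + q)/(q + (2 - 4*(21/2)²)) = (q + s)/(q + (2 - 4*441/4)) = (q + s)/(q + (2 - 441)) = (q + s)/(q - 439) = (q + s)/(-439 + q))
√(n(56, -50) - 19920) = √((-50 + 56)/(-439 - 50) - 19920) = √(6/(-489) - 19920) = √(-1/489*6 - 19920) = √(-2/163 - 19920) = √(-3246962/163) = I*√529254806/163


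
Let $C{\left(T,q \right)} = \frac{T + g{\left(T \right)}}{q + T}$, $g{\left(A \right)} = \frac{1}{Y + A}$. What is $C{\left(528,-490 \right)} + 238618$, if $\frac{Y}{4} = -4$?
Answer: $\frac{4642822145}{19456} \approx 2.3863 \cdot 10^{5}$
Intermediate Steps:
$Y = -16$ ($Y = 4 \left(-4\right) = -16$)
$g{\left(A \right)} = \frac{1}{-16 + A}$
$C{\left(T,q \right)} = \frac{T + \frac{1}{-16 + T}}{T + q}$ ($C{\left(T,q \right)} = \frac{T + \frac{1}{-16 + T}}{q + T} = \frac{T + \frac{1}{-16 + T}}{T + q}$)
$C{\left(528,-490 \right)} + 238618 = \frac{1 + 528 \left(-16 + 528\right)}{\left(-16 + 528\right) \left(528 - 490\right)} + 238618 = \frac{1 + 528 \cdot 512}{512 \cdot 38} + 238618 = \frac{1}{512} \cdot \frac{1}{38} \left(1 + 270336\right) + 238618 = \frac{1}{512} \cdot \frac{1}{38} \cdot 270337 + 238618 = \frac{270337}{19456} + 238618 = \frac{4642822145}{19456}$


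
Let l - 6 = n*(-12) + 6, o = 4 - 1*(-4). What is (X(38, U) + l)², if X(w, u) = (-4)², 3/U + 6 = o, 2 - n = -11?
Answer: 16384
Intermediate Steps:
n = 13 (n = 2 - 1*(-11) = 2 + 11 = 13)
o = 8 (o = 4 + 4 = 8)
U = 3/2 (U = 3/(-6 + 8) = 3/2 ≈ 1.5000)
X(w, u) = 16
l = -144 (l = 6 + (13*(-12) + 6) = 6 + (-156 + 6) = 6 - 150 = -144)
(X(38, U) + l)² = (16 - 144)² = (-128)² = 16384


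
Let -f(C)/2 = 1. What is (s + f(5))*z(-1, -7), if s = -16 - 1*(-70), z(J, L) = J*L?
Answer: 364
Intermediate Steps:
f(C) = -2 (f(C) = -2*1 = -2)
s = 54 (s = -16 + 70 = 54)
(s + f(5))*z(-1, -7) = (54 - 2)*(-1*(-7)) = 52*7 = 364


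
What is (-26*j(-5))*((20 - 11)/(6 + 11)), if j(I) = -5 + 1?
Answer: 936/17 ≈ 55.059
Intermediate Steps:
j(I) = -4
(-26*j(-5))*((20 - 11)/(6 + 11)) = (-26*(-4))*((20 - 11)/(6 + 11)) = 104*(9/17) = 936/17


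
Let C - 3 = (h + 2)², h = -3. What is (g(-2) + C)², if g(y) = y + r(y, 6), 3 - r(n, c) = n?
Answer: 49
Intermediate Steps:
r(n, c) = 3 - n
g(y) = 3 (g(y) = y + (3 - y) = 3)
C = 4 (C = 3 + (-3 + 2)² = 3 + (-1)² = 3 + 1 = 4)
(g(-2) + C)² = (3 + 4)² = 7² = 49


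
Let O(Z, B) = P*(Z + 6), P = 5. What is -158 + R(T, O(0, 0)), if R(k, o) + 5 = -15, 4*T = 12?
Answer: -178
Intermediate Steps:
O(Z, B) = 30 + 5*Z (O(Z, B) = 5*(Z + 6) = 5*(6 + Z) = 30 + 5*Z)
T = 3 (T = (1/4)*12 = 3)
R(k, o) = -20 (R(k, o) = -5 - 15 = -20)
-158 + R(T, O(0, 0)) = -158 - 20 = -178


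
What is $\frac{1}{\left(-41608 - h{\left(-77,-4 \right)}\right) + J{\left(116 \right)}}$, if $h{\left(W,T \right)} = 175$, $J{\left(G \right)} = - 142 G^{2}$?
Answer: $- \frac{1}{1952535} \approx -5.1215 \cdot 10^{-7}$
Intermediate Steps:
$\frac{1}{\left(-41608 - h{\left(-77,-4 \right)}\right) + J{\left(116 \right)}} = \frac{1}{\left(-41608 - 175\right) - 142 \cdot 116^{2}} = \frac{1}{\left(-41608 - 175\right) - 1910752} = \frac{1}{-41783 - 1910752} = \frac{1}{-1952535} = - \frac{1}{1952535}$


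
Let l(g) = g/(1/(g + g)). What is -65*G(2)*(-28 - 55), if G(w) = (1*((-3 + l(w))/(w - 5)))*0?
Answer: 0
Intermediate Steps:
l(g) = 2*g² (l(g) = g/(1/(2*g)) = g/((1/(2*g))) = g*(2*g) = 2*g²)
G(w) = 0 (G(w) = (1*((-3 + 2*w²)/(w - 5)))*0 = (1*((-3 + 2*w²)/(-5 + w)))*0 = ((-3 + 2*w²)/(-5 + w))*0 = 0)
-65*G(2)*(-28 - 55) = -0*(-28 - 55) = -0*(-83) = -65*0 = 0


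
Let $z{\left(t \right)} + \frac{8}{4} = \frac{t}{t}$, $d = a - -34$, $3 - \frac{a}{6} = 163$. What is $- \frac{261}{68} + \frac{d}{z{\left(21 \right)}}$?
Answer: $\frac{62707}{68} \approx 922.16$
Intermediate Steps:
$a = -960$ ($a = 18 - 978 = -960$)
$d = -926$ ($d = -960 - -34 = -960 + 34 = -926$)
$z{\left(t \right)} = -1$ ($z{\left(t \right)} = -2 + \frac{t}{t} = -2 + 1 = -1$)
$- \frac{261}{68} + \frac{d}{z{\left(21 \right)}} = - \frac{261}{68} - \frac{926}{-1} = \left(-261\right) \frac{1}{68} - -926 = - \frac{261}{68} + 926 = \frac{62707}{68}$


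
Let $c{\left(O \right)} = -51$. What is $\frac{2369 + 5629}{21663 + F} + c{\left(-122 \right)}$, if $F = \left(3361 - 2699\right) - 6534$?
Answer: $- \frac{797343}{15791} \approx -50.494$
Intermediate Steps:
$F = -5872$ ($F = 662 - 6534 = -5872$)
$\frac{2369 + 5629}{21663 + F} + c{\left(-122 \right)} = \frac{2369 + 5629}{21663 - 5872} - 51 = \frac{7998}{15791} - 51 = - \frac{797343}{15791}$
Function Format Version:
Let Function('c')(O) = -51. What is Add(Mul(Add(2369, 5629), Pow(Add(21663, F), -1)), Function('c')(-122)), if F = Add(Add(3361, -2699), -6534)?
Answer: Rational(-797343, 15791) ≈ -50.494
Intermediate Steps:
F = -5872 (F = Add(662, -6534) = -5872)
Add(Mul(Add(2369, 5629), Pow(Add(21663, F), -1)), Function('c')(-122)) = Add(Mul(Add(2369, 5629), Pow(Add(21663, -5872), -1)), -51) = Add(Mul(7998, Pow(15791, -1)), -51) = Add(Mul(7998, Rational(1, 15791)), -51) = Add(Rational(7998, 15791), -51) = Rational(-797343, 15791)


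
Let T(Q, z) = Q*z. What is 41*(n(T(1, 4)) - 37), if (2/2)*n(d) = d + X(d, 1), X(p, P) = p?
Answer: -1189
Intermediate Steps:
n(d) = 2*d (n(d) = d + d = 2*d)
41*(n(T(1, 4)) - 37) = 41*(2*(1*4) - 37) = 41*(2*4 - 37) = 41*(8 - 37) = 41*(-29) = -1189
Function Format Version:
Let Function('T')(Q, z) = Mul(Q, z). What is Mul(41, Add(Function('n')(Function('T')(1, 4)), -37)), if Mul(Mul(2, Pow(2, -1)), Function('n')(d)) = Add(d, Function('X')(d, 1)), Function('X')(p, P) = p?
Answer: -1189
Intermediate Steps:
Function('n')(d) = Mul(2, d) (Function('n')(d) = Add(d, d) = Mul(2, d))
Mul(41, Add(Function('n')(Function('T')(1, 4)), -37)) = Mul(41, Add(Mul(2, Mul(1, 4)), -37)) = Mul(41, Add(Mul(2, 4), -37)) = Mul(41, Add(8, -37)) = Mul(41, -29) = -1189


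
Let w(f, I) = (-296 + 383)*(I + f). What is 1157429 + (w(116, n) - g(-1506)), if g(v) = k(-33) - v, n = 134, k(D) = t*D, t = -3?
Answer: 1177574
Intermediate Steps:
k(D) = -3*D
g(v) = 99 - v (g(v) = -3*(-33) - v = 99 - v)
w(f, I) = 87*I + 87*f (w(f, I) = 87*(I + f) = 87*I + 87*f)
1157429 + (w(116, n) - g(-1506)) = 1157429 + ((87*134 + 87*116) - (99 - 1*(-1506))) = 1157429 + ((11658 + 10092) - (99 + 1506)) = 1157429 + (21750 - 1*1605) = 1157429 + (21750 - 1605) = 1157429 + 20145 = 1177574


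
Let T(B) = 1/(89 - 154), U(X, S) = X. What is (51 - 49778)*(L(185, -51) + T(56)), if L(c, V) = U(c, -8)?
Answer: -597917448/65 ≈ -9.1987e+6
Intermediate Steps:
L(c, V) = c
T(B) = -1/65 (T(B) = 1/(-65) = -1/65)
(51 - 49778)*(L(185, -51) + T(56)) = (51 - 49778)*(185 - 1/65) = -49727*12024/65 = -597917448/65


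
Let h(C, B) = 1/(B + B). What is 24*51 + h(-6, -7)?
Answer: 17135/14 ≈ 1223.9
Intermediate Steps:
h(C, B) = 1/(2*B)
24*51 + h(-6, -7) = 24*51 + (½)/(-7) = 1224 + (½)*(-⅐) = 1224 - 1/14 = 17135/14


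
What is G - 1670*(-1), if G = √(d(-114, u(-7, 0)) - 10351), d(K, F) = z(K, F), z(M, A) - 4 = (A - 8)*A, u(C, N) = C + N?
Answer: 1670 + 3*I*√1138 ≈ 1670.0 + 101.2*I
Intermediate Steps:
z(M, A) = 4 + A*(-8 + A) (z(M, A) = 4 + (A - 8)*A = 4 + (-8 + A)*A = 4 + A*(-8 + A))
d(K, F) = 4 + F² - 8*F
G = 3*I*√1138 (G = √((4 + (-7 + 0)² - 8*(-7 + 0)) - 10351) = √((4 + (-7)² - 8*(-7)) - 10351) = √((4 + 49 + 56) - 10351) = √(109 - 10351) = √(-10242) = 3*I*√1138 ≈ 101.2*I)
G - 1670*(-1) = 3*I*√1138 - 1670*(-1) = 3*I*√1138 + 1670 = 1670 + 3*I*√1138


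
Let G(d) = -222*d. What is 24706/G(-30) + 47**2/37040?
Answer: 46491109/12334320 ≈ 3.7692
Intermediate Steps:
24706/G(-30) + 47**2/37040 = 24706/((-222*(-30))) + 47**2/37040 = 24706/6660 + 2209*(1/37040) = 24706*(1/6660) + 2209/37040 = 12353/3330 + 2209/37040 = 46491109/12334320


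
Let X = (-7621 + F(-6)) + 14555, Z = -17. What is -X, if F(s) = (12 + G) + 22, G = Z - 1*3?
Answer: -6948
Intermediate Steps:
G = -20 (G = -17 - 1*3 = -17 - 3 = -20)
F(s) = 14 (F(s) = (12 - 20) + 22 = -8 + 22 = 14)
X = 6948 (X = (-7621 + 14) + 14555 = -7607 + 14555 = 6948)
-X = -1*6948 = -6948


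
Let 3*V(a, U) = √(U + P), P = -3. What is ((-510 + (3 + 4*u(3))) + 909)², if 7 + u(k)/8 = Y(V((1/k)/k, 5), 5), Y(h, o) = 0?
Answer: 31684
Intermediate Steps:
V(a, U) = √(-3 + U)/3 (V(a, U) = √(U - 3)/3 = √(-3 + U)/3)
u(k) = -56 (u(k) = -56 + 8*0 = -56 + 0 = -56)
((-510 + (3 + 4*u(3))) + 909)² = ((-510 + (3 + 4*(-56))) + 909)² = ((-510 + (3 - 224)) + 909)² = ((-510 - 221) + 909)² = (-731 + 909)² = 178² = 31684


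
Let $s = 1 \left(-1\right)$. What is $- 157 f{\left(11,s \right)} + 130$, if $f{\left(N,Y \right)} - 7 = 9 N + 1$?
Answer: $-16669$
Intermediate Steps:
$s = -1$
$f{\left(N,Y \right)} = 8 + 9 N$ ($f{\left(N,Y \right)} = 7 + \left(9 N + 1\right) = 7 + \left(1 + 9 N\right) = 8 + 9 N$)
$- 157 f{\left(11,s \right)} + 130 = - 157 \left(8 + 9 \cdot 11\right) + 130 = - 157 \left(8 + 99\right) + 130 = \left(-157\right) 107 + 130 = -16799 + 130 = -16669$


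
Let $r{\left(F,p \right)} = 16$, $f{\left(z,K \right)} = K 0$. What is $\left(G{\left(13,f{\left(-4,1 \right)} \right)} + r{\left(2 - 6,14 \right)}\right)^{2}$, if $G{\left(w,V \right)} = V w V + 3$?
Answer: $361$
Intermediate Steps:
$f{\left(z,K \right)} = 0$
$G{\left(w,V \right)} = 3 + w V^{2}$ ($G{\left(w,V \right)} = w V^{2} + 3 = 3 + w V^{2}$)
$\left(G{\left(13,f{\left(-4,1 \right)} \right)} + r{\left(2 - 6,14 \right)}\right)^{2} = \left(\left(3 + 13 \cdot 0^{2}\right) + 16\right)^{2} = \left(\left(3 + 13 \cdot 0\right) + 16\right)^{2} = \left(\left(3 + 0\right) + 16\right)^{2} = \left(3 + 16\right)^{2} = 19^{2} = 361$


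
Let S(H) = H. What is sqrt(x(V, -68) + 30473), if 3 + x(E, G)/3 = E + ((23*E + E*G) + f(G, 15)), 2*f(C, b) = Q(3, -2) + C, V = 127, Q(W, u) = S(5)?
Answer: sqrt(54422)/2 ≈ 116.64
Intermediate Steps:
Q(W, u) = 5
f(C, b) = 5/2 + C/2 (f(C, b) = (5 + C)/2 = 5/2 + C/2)
x(E, G) = -3/2 + 72*E + 3*G/2 + 3*E*G (x(E, G) = -9 + 3*(E + ((23*E + E*G) + (5/2 + G/2))) = -9 + 3*(E + (5/2 + G/2 + 23*E + E*G)) = -9 + 3*(5/2 + G/2 + 24*E + E*G) = -9 + (15/2 + 72*E + 3*G/2 + 3*E*G) = -3/2 + 72*E + 3*G/2 + 3*E*G)
sqrt(x(V, -68) + 30473) = sqrt((-3/2 + 72*127 + (3/2)*(-68) + 3*127*(-68)) + 30473) = sqrt((-3/2 + 9144 - 102 - 25908) + 30473) = sqrt(-33735/2 + 30473) = sqrt(27211/2) = sqrt(54422)/2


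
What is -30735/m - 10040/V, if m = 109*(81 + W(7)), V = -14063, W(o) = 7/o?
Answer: -8353385/3065734 ≈ -2.7248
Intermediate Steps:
m = 8938 (m = 109*(81 + 7/7) = 109*(81 + 7*(⅐)) = 109*(81 + 1) = 109*82 = 8938)
-30735/m - 10040/V = -30735/8938 - 10040/(-14063) = -30735*1/8938 - 10040*(-1/14063) = -30735/8938 + 10040/14063 = -8353385/3065734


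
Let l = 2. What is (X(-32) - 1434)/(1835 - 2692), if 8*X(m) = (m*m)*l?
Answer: 1178/857 ≈ 1.3746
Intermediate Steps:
X(m) = m²/4 (X(m) = ((m*m)*2)/8 = (m²*2)/8 = (2*m²)/8 = m²/4)
(X(-32) - 1434)/(1835 - 2692) = ((¼)*(-32)² - 1434)/(1835 - 2692) = ((¼)*1024 - 1434)/(-857) = (256 - 1434)*(-1/857) = -1178*(-1/857) = 1178/857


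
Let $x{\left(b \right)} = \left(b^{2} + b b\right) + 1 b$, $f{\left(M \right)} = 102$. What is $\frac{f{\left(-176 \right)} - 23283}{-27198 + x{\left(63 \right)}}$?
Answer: $\frac{7727}{6399} \approx 1.2075$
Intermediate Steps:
$x{\left(b \right)} = b + 2 b^{2}$ ($x{\left(b \right)} = \left(b^{2} + b^{2}\right) + b = 2 b^{2} + b = b + 2 b^{2}$)
$\frac{f{\left(-176 \right)} - 23283}{-27198 + x{\left(63 \right)}} = \frac{102 - 23283}{-27198 + 63 \left(1 + 2 \cdot 63\right)} = - \frac{23181}{-27198 + 63 \left(1 + 126\right)} = - \frac{23181}{-27198 + 63 \cdot 127} = - \frac{23181}{-27198 + 8001} = - \frac{23181}{-19197} = \left(-23181\right) \left(- \frac{1}{19197}\right) = \frac{7727}{6399}$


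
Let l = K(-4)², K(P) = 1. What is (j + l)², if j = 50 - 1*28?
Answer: 529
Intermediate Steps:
l = 1 (l = 1² = 1)
j = 22 (j = 50 - 28 = 22)
(j + l)² = (22 + 1)² = 23² = 529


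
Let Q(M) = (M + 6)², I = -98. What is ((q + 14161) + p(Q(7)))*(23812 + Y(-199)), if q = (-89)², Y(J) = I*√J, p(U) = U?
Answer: 529840812 - 2180598*I*√199 ≈ 5.2984e+8 - 3.0761e+7*I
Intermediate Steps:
Q(M) = (6 + M)²
Y(J) = -98*√J
q = 7921
((q + 14161) + p(Q(7)))*(23812 + Y(-199)) = ((7921 + 14161) + (6 + 7)²)*(23812 - 98*I*√199) = (22082 + 13²)*(23812 - 98*I*√199) = (22082 + 169)*(23812 - 98*I*√199) = 22251*(23812 - 98*I*√199) = 529840812 - 2180598*I*√199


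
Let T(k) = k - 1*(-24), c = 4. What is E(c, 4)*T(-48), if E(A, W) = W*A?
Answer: -384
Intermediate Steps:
E(A, W) = A*W
T(k) = 24 + k (T(k) = k + 24 = 24 + k)
E(c, 4)*T(-48) = (4*4)*(24 - 48) = 16*(-24) = -384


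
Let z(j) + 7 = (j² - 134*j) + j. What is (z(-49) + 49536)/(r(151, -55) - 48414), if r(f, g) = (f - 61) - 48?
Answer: -58447/48372 ≈ -1.2083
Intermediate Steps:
z(j) = -7 + j² - 133*j (z(j) = -7 + ((j² - 134*j) + j) = -7 + (j² - 133*j) = -7 + j² - 133*j)
r(f, g) = -109 + f (r(f, g) = (-61 + f) - 48 = -109 + f)
(z(-49) + 49536)/(r(151, -55) - 48414) = ((-7 + (-49)² - 133*(-49)) + 49536)/((-109 + 151) - 48414) = ((-7 + 2401 + 6517) + 49536)/(42 - 48414) = (8911 + 49536)/(-48372) = 58447*(-1/48372) = -58447/48372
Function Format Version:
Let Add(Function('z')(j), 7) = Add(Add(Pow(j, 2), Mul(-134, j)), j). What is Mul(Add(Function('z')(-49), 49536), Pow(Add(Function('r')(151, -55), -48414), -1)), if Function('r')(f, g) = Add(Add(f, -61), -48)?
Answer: Rational(-58447, 48372) ≈ -1.2083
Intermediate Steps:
Function('z')(j) = Add(-7, Pow(j, 2), Mul(-133, j)) (Function('z')(j) = Add(-7, Add(Add(Pow(j, 2), Mul(-134, j)), j)) = Add(-7, Add(Pow(j, 2), Mul(-133, j))) = Add(-7, Pow(j, 2), Mul(-133, j)))
Function('r')(f, g) = Add(-109, f) (Function('r')(f, g) = Add(Add(-61, f), -48) = Add(-109, f))
Mul(Add(Function('z')(-49), 49536), Pow(Add(Function('r')(151, -55), -48414), -1)) = Mul(Add(Add(-7, Pow(-49, 2), Mul(-133, -49)), 49536), Pow(Add(Add(-109, 151), -48414), -1)) = Mul(Add(Add(-7, 2401, 6517), 49536), Pow(Add(42, -48414), -1)) = Mul(Add(8911, 49536), Pow(-48372, -1)) = Mul(58447, Rational(-1, 48372)) = Rational(-58447, 48372)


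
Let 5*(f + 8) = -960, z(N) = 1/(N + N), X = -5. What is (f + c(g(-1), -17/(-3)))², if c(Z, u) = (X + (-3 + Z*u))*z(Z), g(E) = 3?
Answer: 157609/4 ≈ 39402.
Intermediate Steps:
z(N) = 1/(2*N)
c(Z, u) = (-8 + Z*u)/(2*Z) (c(Z, u) = (-5 + (-3 + Z*u))*(1/(2*Z)) = (-8 + Z*u)*(1/(2*Z)) = (-8 + Z*u)/(2*Z))
f = -200 (f = -8 + (⅕)*(-960) = -8 - 192 = -200)
(f + c(g(-1), -17/(-3)))² = (-200 + ((-17/(-3))/2 - 4/3))² = (-200 + ((-17*(-⅓))/2 - 4*⅓))² = (-200 + ((½)*(17/3) - 4/3))² = (-200 + (17/6 - 4/3))² = (-200 + 3/2)² = (-397/2)² = 157609/4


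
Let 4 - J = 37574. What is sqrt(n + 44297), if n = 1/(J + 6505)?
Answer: 4*sqrt(2671757564610)/31065 ≈ 210.47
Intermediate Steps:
J = -37570 (J = 4 - 1*37574 = 4 - 37574 = -37570)
n = -1/31065 (n = 1/(-37570 + 6505) = 1/(-31065) = -1/31065 ≈ -3.2191e-5)
sqrt(n + 44297) = sqrt(-1/31065 + 44297) = sqrt(1376086304/31065) = 4*sqrt(2671757564610)/31065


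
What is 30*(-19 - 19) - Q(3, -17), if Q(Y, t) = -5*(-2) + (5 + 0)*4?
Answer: -1170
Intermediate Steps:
Q(Y, t) = 30 (Q(Y, t) = 10 + 5*4 = 10 + 20 = 30)
30*(-19 - 19) - Q(3, -17) = 30*(-19 - 19) - 1*30 = 30*(-38) - 30 = -1140 - 30 = -1170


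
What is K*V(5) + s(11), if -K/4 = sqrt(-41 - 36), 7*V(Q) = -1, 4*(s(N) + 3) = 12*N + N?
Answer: 131/4 + 4*I*sqrt(77)/7 ≈ 32.75 + 5.0143*I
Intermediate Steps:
s(N) = -3 + 13*N/4 (s(N) = -3 + (12*N + N)/4 = -3 + (13*N)/4 = -3 + 13*N/4)
V(Q) = -1/7 (V(Q) = (1/7)*(-1) = -1/7)
K = -4*I*sqrt(77) (K = -4*sqrt(-41 - 36) = -4*I*sqrt(77) ≈ -35.1*I)
K*V(5) + s(11) = -4*I*sqrt(77)*(-1/7) + (-3 + (13/4)*11) = 4*I*sqrt(77)/7 + (-3 + 143/4) = 4*I*sqrt(77)/7 + 131/4 = 131/4 + 4*I*sqrt(77)/7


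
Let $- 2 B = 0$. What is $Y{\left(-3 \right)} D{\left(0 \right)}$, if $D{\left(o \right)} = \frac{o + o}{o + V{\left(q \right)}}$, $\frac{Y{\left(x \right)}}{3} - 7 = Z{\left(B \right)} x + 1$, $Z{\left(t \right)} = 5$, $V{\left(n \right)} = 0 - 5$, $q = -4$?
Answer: $0$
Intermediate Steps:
$B = 0$ ($B = \left(- \frac{1}{2}\right) 0 = 0$)
$V{\left(n \right)} = -5$
$Y{\left(x \right)} = 24 + 15 x$ ($Y{\left(x \right)} = 21 + 3 \left(5 x + 1\right) = 21 + 3 \left(1 + 5 x\right) = 21 + \left(3 + 15 x\right) = 24 + 15 x$)
$D{\left(o \right)} = \frac{2 o}{-5 + o}$ ($D{\left(o \right)} = \frac{o + o}{o - 5} = \frac{2 o}{-5 + o}$)
$Y{\left(-3 \right)} D{\left(0 \right)} = \left(24 + 15 \left(-3\right)\right) 2 \cdot 0 \frac{1}{-5 + 0} = \left(24 - 45\right) 2 \cdot 0 \frac{1}{-5} = - 21 \cdot 2 \cdot 0 \left(- \frac{1}{5}\right) = \left(-21\right) 0 = 0$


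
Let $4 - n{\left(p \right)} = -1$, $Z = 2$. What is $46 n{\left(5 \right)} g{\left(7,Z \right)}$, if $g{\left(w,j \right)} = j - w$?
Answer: $-1150$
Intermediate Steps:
$n{\left(p \right)} = 5$ ($n{\left(p \right)} = 4 - -1 = 4 + 1 = 5$)
$46 n{\left(5 \right)} g{\left(7,Z \right)} = 46 \cdot 5 \left(2 - 7\right) = 230 \left(2 - 7\right) = 230 \left(-5\right) = -1150$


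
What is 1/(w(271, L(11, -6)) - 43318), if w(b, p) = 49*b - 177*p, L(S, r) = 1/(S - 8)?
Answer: -1/30098 ≈ -3.3225e-5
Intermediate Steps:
L(S, r) = 1/(-8 + S)
w(b, p) = -177*p + 49*b
1/(w(271, L(11, -6)) - 43318) = 1/((-177/(-8 + 11) + 49*271) - 43318) = 1/((-177/3 + 13279) - 43318) = 1/((-177*⅓ + 13279) - 43318) = 1/((-59 + 13279) - 43318) = 1/(13220 - 43318) = 1/(-30098) = -1/30098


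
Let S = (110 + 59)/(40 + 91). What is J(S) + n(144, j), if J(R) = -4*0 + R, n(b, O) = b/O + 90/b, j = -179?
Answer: 208341/187592 ≈ 1.1106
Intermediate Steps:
S = 169/131 ≈ 1.2901
n(b, O) = 90/b + b/O
J(R) = R (J(R) = 0 + R = R)
J(S) + n(144, j) = 169/131 + (90/144 + 144/(-179)) = 169/131 + (90*(1/144) + 144*(-1/179)) = 169/131 + (5/8 - 144/179) = 169/131 - 257/1432 = 208341/187592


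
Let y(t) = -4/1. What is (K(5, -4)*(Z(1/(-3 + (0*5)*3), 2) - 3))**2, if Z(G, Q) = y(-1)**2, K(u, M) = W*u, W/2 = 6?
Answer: 608400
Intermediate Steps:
W = 12 (W = 2*6 = 12)
K(u, M) = 12*u
y(t) = -4 (y(t) = -4*1 = -4)
Z(G, Q) = 16 (Z(G, Q) = (-4)**2 = 16)
(K(5, -4)*(Z(1/(-3 + (0*5)*3), 2) - 3))**2 = ((12*5)*(16 - 3))**2 = (60*13)**2 = 780**2 = 608400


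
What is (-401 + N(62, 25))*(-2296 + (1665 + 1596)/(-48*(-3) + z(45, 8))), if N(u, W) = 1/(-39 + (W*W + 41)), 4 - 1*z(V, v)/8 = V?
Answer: 53519166925/57684 ≈ 9.2780e+5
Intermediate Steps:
z(V, v) = 32 - 8*V
N(u, W) = 1/(2 + W**2) (N(u, W) = 1/(-39 + (W**2 + 41)) = 1/(-39 + (41 + W**2)) = 1/(2 + W**2))
(-401 + N(62, 25))*(-2296 + (1665 + 1596)/(-48*(-3) + z(45, 8))) = (-401 + 1/(2 + 25**2))*(-2296 + (1665 + 1596)/(-48*(-3) + (32 - 8*45))) = (-401 + 1/(2 + 625))*(-2296 + 3261/(144 + (32 - 360))) = (-401 + 1/627)*(-2296 + 3261/(144 - 328)) = (-401 + 1/627)*(-2296 + 3261/(-184)) = -251426*(-2296 + 3261*(-1/184))/627 = -251426*(-2296 - 3261/184)/627 = -251426/627*(-425725/184) = 53519166925/57684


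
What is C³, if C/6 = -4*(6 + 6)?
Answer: -23887872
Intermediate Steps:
C = -288 (C = 6*(-4*(6 + 6)) = 6*(-4*12) = 6*(-48) = -288)
C³ = (-288)³ = -23887872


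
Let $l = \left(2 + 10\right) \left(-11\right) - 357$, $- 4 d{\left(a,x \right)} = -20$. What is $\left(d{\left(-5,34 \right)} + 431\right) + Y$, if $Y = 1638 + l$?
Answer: $1585$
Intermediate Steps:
$d{\left(a,x \right)} = 5$ ($d{\left(a,x \right)} = \left(- \frac{1}{4}\right) \left(-20\right) = 5$)
$l = -489$ ($l = 12 \left(-11\right) - 357 = -132 - 357 = -489$)
$Y = 1149$ ($Y = 1638 - 489 = 1149$)
$\left(d{\left(-5,34 \right)} + 431\right) + Y = \left(5 + 431\right) + 1149 = 436 + 1149 = 1585$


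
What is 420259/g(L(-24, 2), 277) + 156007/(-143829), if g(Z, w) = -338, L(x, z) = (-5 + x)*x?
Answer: -60498162077/48614202 ≈ -1244.5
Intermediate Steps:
L(x, z) = x*(-5 + x)
420259/g(L(-24, 2), 277) + 156007/(-143829) = 420259/(-338) + 156007/(-143829) = 420259*(-1/338) + 156007*(-1/143829) = -420259/338 - 156007/143829 = -60498162077/48614202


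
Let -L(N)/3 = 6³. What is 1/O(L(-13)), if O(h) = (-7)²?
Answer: 1/49 ≈ 0.020408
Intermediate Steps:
L(N) = -648 (L(N) = -3*6³ = -3*216 = -648)
O(h) = 49
1/O(L(-13)) = 1/49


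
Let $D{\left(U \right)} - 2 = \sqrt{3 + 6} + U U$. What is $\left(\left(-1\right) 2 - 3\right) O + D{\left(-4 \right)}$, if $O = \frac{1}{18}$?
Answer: $\frac{373}{18} \approx 20.722$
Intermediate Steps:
$O = \frac{1}{18} \approx 0.055556$
$D{\left(U \right)} = 5 + U^{2}$ ($D{\left(U \right)} = 2 + \left(\sqrt{3 + 6} + U U\right) = 2 + \left(\sqrt{9} + U^{2}\right) = 2 + \left(3 + U^{2}\right) = 5 + U^{2}$)
$\left(\left(-1\right) 2 - 3\right) O + D{\left(-4 \right)} = \left(\left(-1\right) 2 - 3\right) \frac{1}{18} + \left(5 + \left(-4\right)^{2}\right) = \left(-2 - 3\right) \frac{1}{18} + \left(5 + 16\right) = \left(-5\right) \frac{1}{18} + 21 = - \frac{5}{18} + 21 = \frac{373}{18}$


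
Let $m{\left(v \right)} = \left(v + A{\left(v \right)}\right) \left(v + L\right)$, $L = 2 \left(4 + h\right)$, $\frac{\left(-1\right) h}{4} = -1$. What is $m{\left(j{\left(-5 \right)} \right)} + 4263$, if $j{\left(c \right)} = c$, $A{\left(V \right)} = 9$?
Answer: $4307$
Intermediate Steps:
$h = 4$ ($h = \left(-4\right) \left(-1\right) = 4$)
$L = 16$ ($L = 2 \left(4 + 4\right) = 2 \cdot 8 = 16$)
$m{\left(v \right)} = \left(9 + v\right) \left(16 + v\right)$ ($m{\left(v \right)} = \left(v + 9\right) \left(v + 16\right) = \left(9 + v\right) \left(16 + v\right)$)
$m{\left(j{\left(-5 \right)} \right)} + 4263 = \left(144 + \left(-5\right)^{2} + 25 \left(-5\right)\right) + 4263 = \left(144 + 25 - 125\right) + 4263 = 44 + 4263 = 4307$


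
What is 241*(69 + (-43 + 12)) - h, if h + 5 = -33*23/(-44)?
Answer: 36583/4 ≈ 9145.8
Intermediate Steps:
h = 49/4 (h = -5 - 33*23/(-44) = -5 - 759*(-1/44) = -5 + 69/4 = 49/4 ≈ 12.250)
241*(69 + (-43 + 12)) - h = 241*(69 + (-43 + 12)) - 1*49/4 = 241*(69 - 31) - 49/4 = 241*38 - 49/4 = 9158 - 49/4 = 36583/4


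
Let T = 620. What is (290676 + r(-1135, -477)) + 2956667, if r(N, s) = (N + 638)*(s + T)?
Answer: 3176272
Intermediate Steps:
r(N, s) = (620 + s)*(638 + N) (r(N, s) = (N + 638)*(s + 620) = (638 + N)*(620 + s) = (620 + s)*(638 + N))
(290676 + r(-1135, -477)) + 2956667 = (290676 + (395560 + 620*(-1135) + 638*(-477) - 1135*(-477))) + 2956667 = (290676 + (395560 - 703700 - 304326 + 541395)) + 2956667 = (290676 - 71071) + 2956667 = 219605 + 2956667 = 3176272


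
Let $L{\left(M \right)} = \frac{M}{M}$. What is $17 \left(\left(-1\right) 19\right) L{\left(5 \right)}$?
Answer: $-323$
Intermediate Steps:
$L{\left(M \right)} = 1$
$17 \left(\left(-1\right) 19\right) L{\left(5 \right)} = 17 \left(\left(-1\right) 19\right) 1 = 17 \left(-19\right) 1 = \left(-323\right) 1 = -323$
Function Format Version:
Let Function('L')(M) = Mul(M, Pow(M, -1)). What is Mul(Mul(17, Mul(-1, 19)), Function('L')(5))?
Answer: -323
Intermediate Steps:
Function('L')(M) = 1
Mul(Mul(17, Mul(-1, 19)), Function('L')(5)) = Mul(Mul(17, Mul(-1, 19)), 1) = Mul(Mul(17, -19), 1) = Mul(-323, 1) = -323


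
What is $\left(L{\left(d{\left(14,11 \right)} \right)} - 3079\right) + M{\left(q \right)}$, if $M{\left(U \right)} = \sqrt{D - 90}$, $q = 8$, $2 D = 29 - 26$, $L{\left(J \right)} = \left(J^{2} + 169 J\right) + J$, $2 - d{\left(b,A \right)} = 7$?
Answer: $-3904 + \frac{i \sqrt{354}}{2} \approx -3904.0 + 9.4074 i$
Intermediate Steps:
$d{\left(b,A \right)} = -5$ ($d{\left(b,A \right)} = 2 - 7 = -5$)
$L{\left(J \right)} = J^{2} + 170 J$
$D = \frac{3}{2}$ ($D = \frac{29 - 26}{2} = \frac{1}{2} \cdot 3 = \frac{3}{2} \approx 1.5$)
$M{\left(U \right)} = \frac{i \sqrt{354}}{2}$ ($M{\left(U \right)} = \sqrt{\frac{3}{2} - 90} = \sqrt{- \frac{177}{2}} = \frac{i \sqrt{354}}{2}$)
$\left(L{\left(d{\left(14,11 \right)} \right)} - 3079\right) + M{\left(q \right)} = \left(- 5 \left(170 - 5\right) - 3079\right) + \frac{i \sqrt{354}}{2} = \left(\left(-5\right) 165 - 3079\right) + \frac{i \sqrt{354}}{2} = \left(-825 - 3079\right) + \frac{i \sqrt{354}}{2} = -3904 + \frac{i \sqrt{354}}{2}$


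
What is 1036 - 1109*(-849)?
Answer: 942577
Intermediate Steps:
1036 - 1109*(-849) = 1036 + 941541 = 942577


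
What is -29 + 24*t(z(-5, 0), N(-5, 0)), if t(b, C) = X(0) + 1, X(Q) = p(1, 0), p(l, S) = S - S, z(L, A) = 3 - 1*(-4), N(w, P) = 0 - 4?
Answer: -5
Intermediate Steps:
N(w, P) = -4
z(L, A) = 7 (z(L, A) = 3 + 4 = 7)
p(l, S) = 0
X(Q) = 0
t(b, C) = 1 (t(b, C) = 0 + 1 = 1)
-29 + 24*t(z(-5, 0), N(-5, 0)) = -29 + 24*1 = -29 + 24 = -5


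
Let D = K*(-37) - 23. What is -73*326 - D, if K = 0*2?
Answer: -23775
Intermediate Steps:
K = 0
D = -23 (D = 0*(-37) - 23 = 0 - 23 = -23)
-73*326 - D = -73*326 - 1*(-23) = -23798 + 23 = -23775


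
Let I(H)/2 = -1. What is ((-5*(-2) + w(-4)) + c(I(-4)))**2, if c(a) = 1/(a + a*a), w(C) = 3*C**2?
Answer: 13689/4 ≈ 3422.3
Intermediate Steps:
I(H) = -2 (I(H) = 2*(-1) = -2)
c(a) = 1/(a + a**2)
((-5*(-2) + w(-4)) + c(I(-4)))**2 = ((-5*(-2) + 3*(-4)**2) + 1/((-2)*(1 - 2)))**2 = ((10 + 3*16) - 1/2/(-1))**2 = ((10 + 48) - 1/2*(-1))**2 = (58 + 1/2)**2 = (117/2)**2 = 13689/4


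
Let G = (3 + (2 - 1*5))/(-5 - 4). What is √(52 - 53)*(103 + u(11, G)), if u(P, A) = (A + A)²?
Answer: 103*I ≈ 103.0*I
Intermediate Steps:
G = 0 (G = (3 + (2 - 5))/(-9) = (3 - 3)*(-⅑) = 0*(-⅑) = 0)
u(P, A) = 4*A² (u(P, A) = (2*A)² = 4*A²)
√(52 - 53)*(103 + u(11, G)) = √(52 - 53)*(103 + 4*0²) = √(-1)*(103 + 4*0) = I*(103 + 0) = I*103 = 103*I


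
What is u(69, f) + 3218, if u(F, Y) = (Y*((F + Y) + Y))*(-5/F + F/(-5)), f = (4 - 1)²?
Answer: -879076/115 ≈ -7644.1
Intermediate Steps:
f = 9 (f = 3² = 9)
u(F, Y) = Y*(F + 2*Y)*(-5/F - F/5) (u(F, Y) = (Y*(F + 2*Y))*(-5/F + F*(-⅕)) = (Y*(F + 2*Y))*(-5/F - F/5) = Y*(F + 2*Y)*(-5/F - F/5))
u(69, f) + 3218 = -⅕*9*(50*9 + 69*(25 + 69² + 2*69*9))/69 + 3218 = -⅕*9*1/69*(450 + 69*(25 + 4761 + 1242)) + 3218 = -⅕*9*1/69*(450 + 69*6028) + 3218 = -⅕*9*1/69*(450 + 415932) + 3218 = -⅕*9*1/69*416382 + 3218 = -1249146/115 + 3218 = -879076/115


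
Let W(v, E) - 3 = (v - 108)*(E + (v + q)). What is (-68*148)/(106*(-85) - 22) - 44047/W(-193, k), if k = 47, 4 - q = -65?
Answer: -20568623/26170220 ≈ -0.78596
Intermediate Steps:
q = 69 (q = 4 - 1*(-65) = 4 + 65 = 69)
W(v, E) = 3 + (-108 + v)*(69 + E + v) (W(v, E) = 3 + (v - 108)*(E + (v + 69)) = 3 + (-108 + v)*(E + (69 + v)) = 3 + (-108 + v)*(69 + E + v))
(-68*148)/(106*(-85) - 22) - 44047/W(-193, k) = (-68*148)/(106*(-85) - 22) - 44047/(-7449 + (-193)² - 108*47 - 39*(-193) + 47*(-193)) = -10064/(-9010 - 22) - 44047/(-7449 + 37249 - 5076 + 7527 - 9071) = -10064/(-9032) - 44047/23180 = -10064*(-1/9032) - 44047*1/23180 = 1258/1129 - 44047/23180 = -20568623/26170220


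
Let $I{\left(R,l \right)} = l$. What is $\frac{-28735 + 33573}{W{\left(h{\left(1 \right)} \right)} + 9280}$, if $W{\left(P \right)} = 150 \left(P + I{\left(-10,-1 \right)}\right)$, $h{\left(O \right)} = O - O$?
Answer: $\frac{2419}{4565} \approx 0.5299$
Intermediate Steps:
$h{\left(O \right)} = 0$
$W{\left(P \right)} = -150 + 150 P$ ($W{\left(P \right)} = 150 \left(P - 1\right) = 150 \left(-1 + P\right) = -150 + 150 P$)
$\frac{-28735 + 33573}{W{\left(h{\left(1 \right)} \right)} + 9280} = \frac{-28735 + 33573}{\left(-150 + 150 \cdot 0\right) + 9280} = \frac{4838}{\left(-150 + 0\right) + 9280} = \frac{4838}{-150 + 9280} = \frac{4838}{9130} = 4838 \cdot \frac{1}{9130} = \frac{2419}{4565}$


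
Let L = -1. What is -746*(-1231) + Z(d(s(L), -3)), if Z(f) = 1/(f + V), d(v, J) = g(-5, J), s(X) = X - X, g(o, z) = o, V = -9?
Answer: 12856563/14 ≈ 9.1833e+5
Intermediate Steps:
s(X) = 0
d(v, J) = -5
Z(f) = 1/(-9 + f) (Z(f) = 1/(f - 9) = 1/(-9 + f))
-746*(-1231) + Z(d(s(L), -3)) = -746*(-1231) + 1/(-9 - 5) = 918326 + 1/(-14) = 918326 - 1/14 = 12856563/14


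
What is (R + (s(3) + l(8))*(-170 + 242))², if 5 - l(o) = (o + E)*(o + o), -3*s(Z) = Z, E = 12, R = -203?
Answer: 526932025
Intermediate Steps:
s(Z) = -Z/3
l(o) = 5 - 2*o*(12 + o) (l(o) = 5 - (o + 12)*(o + o) = 5 - (12 + o)*2*o = 5 - 2*o*(12 + o))
(R + (s(3) + l(8))*(-170 + 242))² = (-203 + (-⅓*3 + (5 - 24*8 - 2*8²))*(-170 + 242))² = (-203 + (-1 + (5 - 192 - 2*64))*72)² = (-203 + (-1 + (5 - 192 - 128))*72)² = (-203 + (-1 - 315)*72)² = (-203 - 316*72)² = (-203 - 22752)² = (-22955)² = 526932025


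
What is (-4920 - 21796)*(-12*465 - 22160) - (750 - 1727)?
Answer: 741102817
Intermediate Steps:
(-4920 - 21796)*(-12*465 - 22160) - (750 - 1727) = -26716*(-5580 - 22160) - 1*(-977) = -26716*(-27740) + 977 = 741101840 + 977 = 741102817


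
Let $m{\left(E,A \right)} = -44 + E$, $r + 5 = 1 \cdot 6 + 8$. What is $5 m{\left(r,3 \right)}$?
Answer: $-175$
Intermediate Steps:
$r = 9$ ($r = -5 + \left(1 \cdot 6 + 8\right) = -5 + \left(6 + 8\right) = -5 + 14 = 9$)
$5 m{\left(r,3 \right)} = 5 \left(-44 + 9\right) = 5 \left(-35\right) = -175$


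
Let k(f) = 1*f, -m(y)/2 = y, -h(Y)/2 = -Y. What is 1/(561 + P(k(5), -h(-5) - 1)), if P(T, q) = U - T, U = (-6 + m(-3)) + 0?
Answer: 1/556 ≈ 0.0017986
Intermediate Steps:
h(Y) = 2*Y (h(Y) = -(-2)*Y = 2*Y)
m(y) = -2*y
U = 0 (U = (-6 - 2*(-3)) + 0 = (-6 + 6) + 0 = 0 + 0 = 0)
k(f) = f
P(T, q) = -T (P(T, q) = 0 - T = -T)
1/(561 + P(k(5), -h(-5) - 1)) = 1/(561 - 1*5) = 1/(561 - 5) = 1/556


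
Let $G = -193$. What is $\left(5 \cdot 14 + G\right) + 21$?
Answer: $-102$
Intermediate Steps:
$\left(5 \cdot 14 + G\right) + 21 = \left(5 \cdot 14 - 193\right) + 21 = \left(70 - 193\right) + 21 = -123 + 21 = -102$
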